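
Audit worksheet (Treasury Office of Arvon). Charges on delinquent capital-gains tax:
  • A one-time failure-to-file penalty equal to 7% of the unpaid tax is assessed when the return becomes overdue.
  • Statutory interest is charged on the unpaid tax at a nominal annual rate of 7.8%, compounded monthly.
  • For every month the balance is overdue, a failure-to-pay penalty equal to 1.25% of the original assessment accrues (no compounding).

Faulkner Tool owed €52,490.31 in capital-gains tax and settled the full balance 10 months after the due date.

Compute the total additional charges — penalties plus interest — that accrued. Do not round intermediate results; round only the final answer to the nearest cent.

Failure-to-file penalty: 7% × €52,490.31 = €3,674.32…
Failure-to-pay penalty = 1.25% × €52,490.31 × 10 mo = €6,561.29…
Interest (7.8%/yr ÷ 12 = 0.65%/month): €52,490.31 × ((1 + 0.0065)^10 − 1) = €3,513.4170…
Penalties + interest = €10,235.6105… + €3,513.4170… = €13,749.03

€13,749.03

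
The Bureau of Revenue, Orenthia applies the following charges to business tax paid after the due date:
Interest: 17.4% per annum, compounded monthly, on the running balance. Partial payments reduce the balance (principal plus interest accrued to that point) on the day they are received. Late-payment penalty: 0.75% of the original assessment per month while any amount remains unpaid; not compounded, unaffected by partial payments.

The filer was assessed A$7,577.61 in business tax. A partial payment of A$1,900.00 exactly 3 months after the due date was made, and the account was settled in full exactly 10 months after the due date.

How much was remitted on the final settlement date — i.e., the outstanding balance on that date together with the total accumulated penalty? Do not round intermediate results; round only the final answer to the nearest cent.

A$7,217.78

Monthly rate = 17.4% ÷ 12 = 1.45%
Balance at month 3: A$7,577.6100 × (1 + 0.0145)^3 = A$7,912.0387…
After A$1,900.00 payment: A$7,912.0387… − A$1,900.00 = A$6,012.0387…
Balance at month 10: A$6,012.0387… × (1 + 0.0145)^7 = A$6,649.4562…
Penalty: 10 × 0.75% × A$7,577.61 = A$568.32…
Final settlement = outstanding balance + penalty = A$6,649.4562… + A$568.32… = A$7,217.78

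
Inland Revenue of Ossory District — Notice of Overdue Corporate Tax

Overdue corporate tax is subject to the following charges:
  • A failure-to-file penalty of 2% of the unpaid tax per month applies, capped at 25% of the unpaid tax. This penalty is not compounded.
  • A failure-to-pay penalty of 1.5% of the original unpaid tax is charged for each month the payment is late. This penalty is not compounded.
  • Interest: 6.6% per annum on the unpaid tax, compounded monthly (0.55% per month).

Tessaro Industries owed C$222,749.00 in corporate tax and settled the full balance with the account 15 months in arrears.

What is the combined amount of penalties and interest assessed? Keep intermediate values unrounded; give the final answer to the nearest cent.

C$124,907.22

Failure-to-file: 15 × 2% × C$222,749.00 = C$66,824.70, capped at 25% × C$222,749.00 = C$55,687.25
Failure-to-pay penalty: 15 × 1.5% × C$222,749.00 = C$50,118.53…
Interest: C$222,749.00 × ((1 + 0.0055)^15 − 1) = C$222,749.00 × 0.0857532… = C$19,101.4429…
Penalties + interest = C$105,805.7750 + C$19,101.4429… = C$124,907.22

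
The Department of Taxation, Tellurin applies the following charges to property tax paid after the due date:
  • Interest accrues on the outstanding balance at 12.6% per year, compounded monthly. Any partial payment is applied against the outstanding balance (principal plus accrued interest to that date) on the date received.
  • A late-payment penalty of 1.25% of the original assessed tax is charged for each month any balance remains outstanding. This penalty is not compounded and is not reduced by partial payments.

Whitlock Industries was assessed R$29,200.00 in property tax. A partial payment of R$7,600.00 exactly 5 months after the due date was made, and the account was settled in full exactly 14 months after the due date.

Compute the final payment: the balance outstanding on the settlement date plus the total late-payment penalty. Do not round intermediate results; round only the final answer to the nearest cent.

R$30,558.91

Monthly rate = 12.6% ÷ 12 = 1.05%
Balance at month 5: R$29,200.0000 × (1 + 0.0105)^5 = R$30,765.5328…
After R$7,600.00 payment: R$30,765.5328… − R$7,600.00 = R$23,165.5328…
Balance at month 14: R$23,165.5328… × (1 + 0.0105)^9 = R$25,448.9081…
Penalty: 14 × 1.25% × R$29,200.00 = R$5,110.00
Final settlement = outstanding balance + penalty = R$25,448.9081… + R$5,110.00 = R$30,558.91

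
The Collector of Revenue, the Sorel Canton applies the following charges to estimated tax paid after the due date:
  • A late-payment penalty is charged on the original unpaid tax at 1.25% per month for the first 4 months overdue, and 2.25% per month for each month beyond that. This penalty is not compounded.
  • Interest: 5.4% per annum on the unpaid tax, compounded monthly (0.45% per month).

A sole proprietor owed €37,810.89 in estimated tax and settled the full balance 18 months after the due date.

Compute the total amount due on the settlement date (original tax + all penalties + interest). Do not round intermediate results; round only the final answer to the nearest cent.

Penalty, months 1–4: 4 × 1.25% × €37,810.89 = €1,890.54…
Penalty, months 5–18: 14 × 2.25% × €37,810.89 = €11,910.43…
Interest: €37,810.89 × ((1 + 0.0045)^18 − 1) = €37,810.89 × 0.0841739… = €3,182.6893…
Total = €37,810.89 + €13,800.9749… + €3,182.6893… = €54,794.55

€54,794.55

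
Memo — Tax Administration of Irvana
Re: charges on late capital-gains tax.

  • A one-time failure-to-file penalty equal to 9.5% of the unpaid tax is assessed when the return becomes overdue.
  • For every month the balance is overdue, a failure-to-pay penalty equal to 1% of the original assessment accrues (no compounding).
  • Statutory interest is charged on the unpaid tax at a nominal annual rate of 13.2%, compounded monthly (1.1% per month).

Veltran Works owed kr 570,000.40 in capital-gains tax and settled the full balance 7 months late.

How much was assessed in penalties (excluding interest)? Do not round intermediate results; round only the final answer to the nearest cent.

Failure-to-file penalty: 9.5% × kr 570,000.40 = kr 54,150.04…
Failure-to-pay penalty: 7 × 1% × kr 570,000.40 = kr 39,900.03…
Total penalty = kr 54,150.04… + kr 39,900.03… = kr 94,050.07

kr 94,050.07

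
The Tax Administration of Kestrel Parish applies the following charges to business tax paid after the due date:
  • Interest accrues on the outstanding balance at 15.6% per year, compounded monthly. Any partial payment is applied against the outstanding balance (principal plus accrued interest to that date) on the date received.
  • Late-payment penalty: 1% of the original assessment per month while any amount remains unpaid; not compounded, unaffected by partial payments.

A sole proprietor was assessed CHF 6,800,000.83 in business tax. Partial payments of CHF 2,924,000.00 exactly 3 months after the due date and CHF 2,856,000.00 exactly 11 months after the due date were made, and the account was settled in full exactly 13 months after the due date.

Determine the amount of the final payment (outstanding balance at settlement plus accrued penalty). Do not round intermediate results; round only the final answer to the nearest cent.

CHF 2,669,369.20

Monthly rate = 15.6% ÷ 12 = 1.3%
Balance at month 3: CHF 6,800,000.8300 × (1 + 0.013)^3 = CHF 7,068,663.4024…
After CHF 2,924,000.00 payment: CHF 7,068,663.4024… − CHF 2,924,000.00 = CHF 4,144,663.4024…
Balance at month 11: CHF 4,144,663.4024… × (1 + 0.013)^8 = CHF 4,595,839.2427…
After CHF 2,856,000.00 payment: CHF 4,595,839.2427… − CHF 2,856,000.00 = CHF 1,739,839.2427…
Balance at month 13: CHF 1,739,839.2427… × (1 + 0.013)^2 = CHF 1,785,369.0959…
Penalty: 13 × 1% × CHF 6,800,000.83 = CHF 884,000.11…
Final settlement = outstanding balance + penalty = CHF 1,785,369.0959… + CHF 884,000.11… = CHF 2,669,369.20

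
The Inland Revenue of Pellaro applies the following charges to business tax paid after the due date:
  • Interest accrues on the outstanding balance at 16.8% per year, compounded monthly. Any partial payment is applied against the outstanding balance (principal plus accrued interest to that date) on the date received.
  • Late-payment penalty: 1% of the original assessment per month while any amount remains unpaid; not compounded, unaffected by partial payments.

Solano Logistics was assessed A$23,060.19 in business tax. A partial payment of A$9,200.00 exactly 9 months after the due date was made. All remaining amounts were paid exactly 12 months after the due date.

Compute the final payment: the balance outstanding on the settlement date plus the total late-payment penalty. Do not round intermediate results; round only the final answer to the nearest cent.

A$20,422.37

Monthly rate = 16.8% ÷ 12 = 1.4%
Balance at month 9: A$23,060.1900 × (1 + 0.014)^9 = A$26,133.9151…
After A$9,200.00 payment: A$26,133.9151… − A$9,200.00 = A$16,933.9151…
Balance at month 12: A$16,933.9151… × (1 + 0.014)^3 = A$17,655.1432…
Penalty: 12 × 1% × A$23,060.19 = A$2,767.22…
Final settlement = outstanding balance + penalty = A$17,655.1432… + A$2,767.22… = A$20,422.37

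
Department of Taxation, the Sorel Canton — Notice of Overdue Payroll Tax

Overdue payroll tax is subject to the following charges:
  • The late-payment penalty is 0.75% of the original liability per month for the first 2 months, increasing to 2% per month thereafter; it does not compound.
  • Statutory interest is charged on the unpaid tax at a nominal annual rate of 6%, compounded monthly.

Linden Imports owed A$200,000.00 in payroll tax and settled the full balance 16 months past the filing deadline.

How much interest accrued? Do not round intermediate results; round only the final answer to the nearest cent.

A$16,614.23

Interest (6%/yr ÷ 12 = 0.5%/month): A$200,000.00 × ((1 + 0.005)^16 − 1) = A$16,614.2303…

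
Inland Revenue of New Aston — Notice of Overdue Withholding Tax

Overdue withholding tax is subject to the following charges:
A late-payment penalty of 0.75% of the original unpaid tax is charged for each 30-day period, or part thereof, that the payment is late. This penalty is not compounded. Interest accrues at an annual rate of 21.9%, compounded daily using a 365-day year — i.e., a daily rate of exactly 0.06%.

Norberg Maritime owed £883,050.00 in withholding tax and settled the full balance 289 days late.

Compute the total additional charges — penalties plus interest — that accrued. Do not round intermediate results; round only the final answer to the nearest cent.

Penalty periods: ⌈289/30⌉ = 10; penalty = 10 × 0.75% × £883,050.00 = £66,228.75
Interest: £883,050.00 × ((1 + 0.0006)^289 − 1) = £883,050.00 × 0.18927990… = £167,143.6187…
Penalties + interest = £66,228.7500 + £167,143.6187… = £233,372.37

£233,372.37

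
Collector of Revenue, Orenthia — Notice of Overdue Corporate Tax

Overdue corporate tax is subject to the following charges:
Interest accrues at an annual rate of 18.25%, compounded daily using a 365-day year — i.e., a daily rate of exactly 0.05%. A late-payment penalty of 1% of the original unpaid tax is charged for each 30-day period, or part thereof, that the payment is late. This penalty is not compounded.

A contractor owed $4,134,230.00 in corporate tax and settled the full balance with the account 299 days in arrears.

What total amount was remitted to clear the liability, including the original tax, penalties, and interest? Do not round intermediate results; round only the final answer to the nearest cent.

$5,214,132.57

Penalty periods: ⌈299/30⌉ = 10; penalty = 10 × 1% × $4,134,230.00 = $413,423.00
Interest: $4,134,230.00 × ((1 + 0.0005)^299 − 1) = $4,134,230.00 × 0.16121008… = $666,479.5666…
Total = $4,134,230.00 + $413,423.0000 + $666,479.5666… = $5,214,132.57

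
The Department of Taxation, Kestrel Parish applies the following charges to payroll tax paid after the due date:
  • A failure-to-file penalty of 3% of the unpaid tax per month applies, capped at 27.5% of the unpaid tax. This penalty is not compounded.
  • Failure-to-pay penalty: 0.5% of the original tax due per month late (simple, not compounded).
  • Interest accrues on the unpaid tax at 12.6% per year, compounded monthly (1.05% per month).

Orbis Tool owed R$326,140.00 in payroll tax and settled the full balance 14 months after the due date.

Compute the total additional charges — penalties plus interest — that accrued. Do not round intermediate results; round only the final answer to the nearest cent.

R$163,874.44

Failure-to-file: 14 × 3% × R$326,140.00 = R$136,978.80, capped at 27.5% × R$326,140.00 = R$89,688.50
Failure-to-pay penalty: 14 × 0.5% × R$326,140.00 = R$22,829.80
Interest: R$326,140.00 × ((1 + 0.0105)^14 − 1) = R$326,140.00 × 0.1574666… = R$51,356.1414…
Penalties + interest = R$112,518.3000 + R$51,356.1414… = R$163,874.44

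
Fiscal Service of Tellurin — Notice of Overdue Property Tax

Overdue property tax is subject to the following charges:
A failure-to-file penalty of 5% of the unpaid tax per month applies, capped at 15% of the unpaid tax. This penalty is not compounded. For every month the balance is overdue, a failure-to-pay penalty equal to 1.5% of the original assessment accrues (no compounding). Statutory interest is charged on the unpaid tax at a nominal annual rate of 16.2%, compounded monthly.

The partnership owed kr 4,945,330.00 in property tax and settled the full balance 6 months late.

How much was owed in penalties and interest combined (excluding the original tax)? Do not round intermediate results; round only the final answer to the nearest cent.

kr 1,601,216.05

Failure-to-file: 6 × 5% × kr 4,945,330.00 = kr 1,483,599.00, capped at 15% × kr 4,945,330.00 = kr 741,799.50
Failure-to-pay penalty: 6 × 1.5% × kr 4,945,330.00 = kr 445,079.70
Interest (16.2%/yr ÷ 12 = 1.35%/month): kr 4,945,330.00 × ((1 + 0.0135)^6 − 1) = kr 414,336.8504…
Penalties + interest = kr 1,186,879.2000 + kr 414,336.8504… = kr 1,601,216.05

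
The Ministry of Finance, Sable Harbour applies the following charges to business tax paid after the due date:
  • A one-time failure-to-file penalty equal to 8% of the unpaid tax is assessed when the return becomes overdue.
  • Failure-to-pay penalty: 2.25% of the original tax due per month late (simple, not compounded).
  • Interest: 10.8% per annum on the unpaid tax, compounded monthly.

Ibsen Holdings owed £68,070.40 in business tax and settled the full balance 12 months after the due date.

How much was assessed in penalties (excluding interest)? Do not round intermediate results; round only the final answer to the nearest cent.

£23,824.64

Failure-to-file penalty: 8% × £68,070.40 = £5,445.63…
Failure-to-pay penalty = 2.25% × £68,070.40 × 12 mo = £18,379.01…
Total penalty = £5,445.63… + £18,379.01… = £23,824.64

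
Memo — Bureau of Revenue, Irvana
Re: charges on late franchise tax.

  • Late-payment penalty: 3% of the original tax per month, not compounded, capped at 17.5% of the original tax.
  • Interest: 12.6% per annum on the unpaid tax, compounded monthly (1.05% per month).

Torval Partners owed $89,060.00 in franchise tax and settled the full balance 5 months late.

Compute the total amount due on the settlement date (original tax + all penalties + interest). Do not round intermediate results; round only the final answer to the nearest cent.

$107,193.88

Penalty: 5 × 3% × $89,060.00 = $13,359.00 (below the 17.5% cap of $15,585.50)
Interest: $89,060.00 × ((1 + 0.0105)^5 − 1) = $89,060.00 × 0.0536141… = $4,774.8751…
Total = $89,060.00 + $13,359.0000 + $4,774.8751… = $107,193.88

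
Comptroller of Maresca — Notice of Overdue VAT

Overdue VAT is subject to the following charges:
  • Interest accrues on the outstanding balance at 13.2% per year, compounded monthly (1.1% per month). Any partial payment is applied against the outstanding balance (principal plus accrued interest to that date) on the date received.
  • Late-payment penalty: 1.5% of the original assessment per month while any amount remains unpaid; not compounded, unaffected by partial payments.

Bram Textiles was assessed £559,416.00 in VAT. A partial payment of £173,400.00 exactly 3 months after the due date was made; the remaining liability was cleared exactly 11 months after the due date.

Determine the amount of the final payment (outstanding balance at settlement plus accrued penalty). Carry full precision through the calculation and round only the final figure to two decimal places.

Balance at month 3: £559,416.0000 × (1 + 0.011)^3 = £578,080.5406…
After £173,400.00 payment: £578,080.5406… − £173,400.00 = £404,680.5406…
Balance at month 11: £404,680.5406… × (1 + 0.011)^8 = £441,694.0675…
Penalty: 11 × 1.5% × £559,416.00 = £92,303.64
Final settlement = outstanding balance + penalty = £441,694.0675… + £92,303.64 = £533,997.71

£533,997.71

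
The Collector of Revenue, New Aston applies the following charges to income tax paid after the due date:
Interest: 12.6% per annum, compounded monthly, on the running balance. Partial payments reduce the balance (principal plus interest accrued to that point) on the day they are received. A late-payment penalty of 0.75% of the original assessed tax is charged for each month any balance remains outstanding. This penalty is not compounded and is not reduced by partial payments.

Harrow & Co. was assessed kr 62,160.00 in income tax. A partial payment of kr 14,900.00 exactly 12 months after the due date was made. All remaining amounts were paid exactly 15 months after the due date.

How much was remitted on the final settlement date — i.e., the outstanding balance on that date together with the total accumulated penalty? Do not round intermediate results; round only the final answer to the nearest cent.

kr 64,322.28

Monthly rate = 12.6% ÷ 12 = 1.05%
Balance at month 12: kr 62,160.0000 × (1 + 0.0105)^12 = kr 70,460.6784…
After kr 14,900.00 payment: kr 70,460.6784… − kr 14,900.00 = kr 55,560.6784…
Balance at month 15: kr 55,560.6784… × (1 + 0.0105)^3 = kr 57,329.2807…
Penalty: 15 × 0.75% × kr 62,160.00 = kr 6,993.00
Final settlement = outstanding balance + penalty = kr 57,329.2807… + kr 6,993.00 = kr 64,322.28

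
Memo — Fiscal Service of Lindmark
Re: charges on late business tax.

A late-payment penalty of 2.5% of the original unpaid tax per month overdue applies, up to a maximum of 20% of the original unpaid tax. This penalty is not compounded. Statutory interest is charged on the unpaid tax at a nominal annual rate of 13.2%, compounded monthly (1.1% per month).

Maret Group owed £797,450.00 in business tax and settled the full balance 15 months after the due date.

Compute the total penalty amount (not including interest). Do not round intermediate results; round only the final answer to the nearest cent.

Penalty (uncapped): 15 × 2.5% × £797,450.00 = £299,043.75; cap = 20% × £797,450.00 = £159,490.00 → penalty = £159,490.00

£159,490.00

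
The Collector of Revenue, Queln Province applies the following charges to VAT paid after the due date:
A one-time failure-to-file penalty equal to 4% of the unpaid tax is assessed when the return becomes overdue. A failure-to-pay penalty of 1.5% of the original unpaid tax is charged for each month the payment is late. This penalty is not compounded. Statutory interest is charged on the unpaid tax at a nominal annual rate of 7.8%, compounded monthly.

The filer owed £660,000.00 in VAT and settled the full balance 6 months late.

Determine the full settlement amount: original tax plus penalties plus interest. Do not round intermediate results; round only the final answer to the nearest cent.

£771,961.92

Failure-to-file penalty: 4% × £660,000.00 = £26,400.00
Failure-to-pay penalty = 1.5% × £660,000.00 × 6 mo = £59,400.00
Interest (7.8%/yr ÷ 12 = 0.65%/month): £660,000.00 × ((1 + 0.0065)^6 − 1) = £26,161.9178…
Total = £660,000.00 + £85,800.0000 + £26,161.9178… = £771,961.92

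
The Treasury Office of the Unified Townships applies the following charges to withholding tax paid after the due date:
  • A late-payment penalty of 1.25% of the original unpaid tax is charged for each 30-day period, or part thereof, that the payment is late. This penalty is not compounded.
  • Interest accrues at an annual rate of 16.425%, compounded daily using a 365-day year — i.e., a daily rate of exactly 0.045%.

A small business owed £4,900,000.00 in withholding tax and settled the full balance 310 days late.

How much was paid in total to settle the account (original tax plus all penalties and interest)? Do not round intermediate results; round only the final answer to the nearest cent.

£6,307,097.38

Penalty periods: ⌈310/30⌉ = 11; penalty = 11 × 1.25% × £4,900,000.00 = £673,750.00
Interest: £4,900,000.00 × ((1 + 0.00045)^310 − 1) = £4,900,000.00 × 0.14966273… = £733,347.3816…
Total = £4,900,000.00 + £673,750.0000 + £733,347.3816… = £6,307,097.38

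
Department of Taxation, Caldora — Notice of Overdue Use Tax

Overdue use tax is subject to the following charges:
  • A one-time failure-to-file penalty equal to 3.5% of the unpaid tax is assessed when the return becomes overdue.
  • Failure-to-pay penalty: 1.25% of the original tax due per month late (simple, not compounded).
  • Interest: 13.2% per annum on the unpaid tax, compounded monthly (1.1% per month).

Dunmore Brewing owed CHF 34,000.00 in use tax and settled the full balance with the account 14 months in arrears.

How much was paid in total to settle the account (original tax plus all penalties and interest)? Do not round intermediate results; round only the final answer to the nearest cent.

CHF 46,767.36

Failure-to-file penalty: 3.5% × CHF 34,000.00 = CHF 1,190.00
Failure-to-pay penalty: 14 × 1.25% × CHF 34,000.00 = CHF 5,950.00
Interest: CHF 34,000.00 × ((1 + 0.011)^14 − 1) = CHF 34,000.00 × 0.1655105… = CHF 5,627.3559…
Total = CHF 34,000.00 + CHF 7,140.0000 + CHF 5,627.3559… = CHF 46,767.36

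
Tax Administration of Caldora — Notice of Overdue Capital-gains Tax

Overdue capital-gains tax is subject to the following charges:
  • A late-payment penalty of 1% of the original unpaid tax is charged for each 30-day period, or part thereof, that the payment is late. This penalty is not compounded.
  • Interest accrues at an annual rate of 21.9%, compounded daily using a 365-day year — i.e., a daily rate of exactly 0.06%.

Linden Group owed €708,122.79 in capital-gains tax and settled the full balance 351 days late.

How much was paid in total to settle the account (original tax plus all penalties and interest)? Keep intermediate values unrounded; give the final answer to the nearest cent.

Penalty periods: ⌈351/30⌉ = 12; penalty = 12 × 1% × €708,122.79 = €84,974.73…
Interest: €708,122.79 × ((1 + 0.0006)^351 − 1) = €708,122.79 × 0.23434053… = €165,941.8713…
Total = €708,122.79 + €84,974.7348 + €165,941.8713… = €959,039.40

€959,039.40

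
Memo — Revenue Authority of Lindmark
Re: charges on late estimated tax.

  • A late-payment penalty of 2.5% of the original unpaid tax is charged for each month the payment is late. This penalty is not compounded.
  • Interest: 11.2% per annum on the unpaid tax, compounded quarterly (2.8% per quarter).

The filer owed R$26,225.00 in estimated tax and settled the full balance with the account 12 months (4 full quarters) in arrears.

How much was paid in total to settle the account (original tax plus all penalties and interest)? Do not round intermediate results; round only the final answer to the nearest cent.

R$37,155.38

Late-payment penalty: 12 × 2.5% × R$26,225.00 = R$7,867.50
Interest: R$26,225.00 × ((1 + 0.028)^4 − 1) = R$26,225.00 × 0.1167924… = R$3,062.8813…
Total = R$26,225.00 + R$7,867.5000 + R$3,062.8813… = R$37,155.38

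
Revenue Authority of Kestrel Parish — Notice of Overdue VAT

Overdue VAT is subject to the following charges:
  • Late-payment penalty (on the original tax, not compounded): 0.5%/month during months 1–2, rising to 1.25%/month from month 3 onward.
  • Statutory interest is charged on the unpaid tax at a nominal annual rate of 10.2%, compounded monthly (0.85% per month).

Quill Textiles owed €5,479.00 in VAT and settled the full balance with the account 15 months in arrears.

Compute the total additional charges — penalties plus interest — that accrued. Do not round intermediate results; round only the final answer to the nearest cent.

Penalty, months 1–2: 2 × 0.5% × €5,479.00 = €54.79
Penalty, months 3–15: 13 × 1.25% × €5,479.00 = €890.34…
Interest: €5,479.00 × ((1 + 0.0085)^15 − 1) = €5,479.00 × 0.1353729… = €741.7083…
Penalties + interest = €945.1275 + €741.7083… = €1,686.84

€1,686.84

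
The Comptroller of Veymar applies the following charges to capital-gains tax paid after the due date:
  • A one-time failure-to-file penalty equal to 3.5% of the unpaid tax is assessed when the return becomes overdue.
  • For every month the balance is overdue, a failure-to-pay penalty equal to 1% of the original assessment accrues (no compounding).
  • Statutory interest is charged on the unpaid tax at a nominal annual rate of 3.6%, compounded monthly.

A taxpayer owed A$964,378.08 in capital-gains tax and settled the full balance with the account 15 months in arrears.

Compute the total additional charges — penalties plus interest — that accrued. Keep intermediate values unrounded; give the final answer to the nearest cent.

A$222,730.25

Failure-to-file penalty: 3.5% × A$964,378.08 = A$33,753.23…
Failure-to-pay penalty: 15 × 1% × A$964,378.08 = A$144,656.71…
Interest (3.6%/yr ÷ 12 = 0.3%/month): A$964,378.08 × ((1 + 0.003)^15 − 1) = A$44,320.3056…
Penalties + interest = A$178,409.9448 + A$44,320.3056… = A$222,730.25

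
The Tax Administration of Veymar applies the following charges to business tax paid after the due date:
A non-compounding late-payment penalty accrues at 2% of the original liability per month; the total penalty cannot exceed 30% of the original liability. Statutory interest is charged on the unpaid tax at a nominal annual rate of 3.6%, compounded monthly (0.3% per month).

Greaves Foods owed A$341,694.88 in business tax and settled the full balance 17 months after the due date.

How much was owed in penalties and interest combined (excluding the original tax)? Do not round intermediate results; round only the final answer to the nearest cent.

Penalty (uncapped): 17 × 2% × A$341,694.88 = A$116,176.26…; cap = 30% × A$341,694.88 = A$102,508.46… → penalty = A$102,508.46…
Interest: A$341,694.88 × ((1 + 0.003)^17 − 1) = A$341,694.88 × 0.0522426… = A$17,851.0133…
Penalties + interest = A$102,508.4640 + A$17,851.0133… = A$120,359.48

A$120,359.48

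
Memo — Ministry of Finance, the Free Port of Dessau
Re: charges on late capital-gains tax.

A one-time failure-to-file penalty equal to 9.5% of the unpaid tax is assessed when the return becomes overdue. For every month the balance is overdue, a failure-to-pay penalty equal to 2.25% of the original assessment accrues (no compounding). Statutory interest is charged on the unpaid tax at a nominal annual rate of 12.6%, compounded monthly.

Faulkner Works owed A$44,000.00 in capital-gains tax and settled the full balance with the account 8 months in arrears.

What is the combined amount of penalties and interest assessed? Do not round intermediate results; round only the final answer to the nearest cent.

A$15,934.72

Failure-to-file penalty: 9.5% × A$44,000.00 = A$4,180.00
Failure-to-pay penalty: 8 × 2.25% × A$44,000.00 = A$7,920.00
Interest (12.6%/yr ÷ 12 = 1.05%/month): A$44,000.00 × ((1 + 0.0105)^8 − 1) = A$3,834.7181…
Penalties + interest = A$12,100.0000 + A$3,834.7181… = A$15,934.72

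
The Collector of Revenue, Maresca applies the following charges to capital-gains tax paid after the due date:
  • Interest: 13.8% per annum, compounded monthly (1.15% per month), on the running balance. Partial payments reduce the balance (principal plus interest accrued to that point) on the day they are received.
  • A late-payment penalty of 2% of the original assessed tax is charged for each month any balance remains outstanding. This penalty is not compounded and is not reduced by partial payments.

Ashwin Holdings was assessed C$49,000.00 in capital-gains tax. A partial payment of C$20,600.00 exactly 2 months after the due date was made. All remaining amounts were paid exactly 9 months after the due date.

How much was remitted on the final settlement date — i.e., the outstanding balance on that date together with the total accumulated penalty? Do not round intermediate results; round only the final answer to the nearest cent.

C$40,814.54

Balance at month 2: C$49,000.0000 × (1 + 0.0115)^2 = C$50,133.4803…
After C$20,600.00 payment: C$50,133.4803… − C$20,600.00 = C$29,533.4803…
Balance at month 9: C$29,533.4803… × (1 + 0.0115)^7 = C$31,994.5376…
Penalty: 9 × 2% × C$49,000.00 = C$8,820.00
Final settlement = outstanding balance + penalty = C$31,994.5376… + C$8,820.00 = C$40,814.54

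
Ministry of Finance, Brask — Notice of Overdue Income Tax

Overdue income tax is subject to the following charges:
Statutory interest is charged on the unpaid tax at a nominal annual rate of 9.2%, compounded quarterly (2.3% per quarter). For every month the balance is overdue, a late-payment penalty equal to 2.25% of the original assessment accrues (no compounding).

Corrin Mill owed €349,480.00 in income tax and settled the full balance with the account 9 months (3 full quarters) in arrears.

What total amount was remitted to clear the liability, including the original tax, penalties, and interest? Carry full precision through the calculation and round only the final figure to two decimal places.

Late-payment penalty = 2.25% × €349,480.00 × 9 mo = €70,769.70
Interest: €349,480.00 × ((1 + 0.023)^3 − 1) = €349,480.00 × 0.0705992… = €24,672.9969…
Total = €349,480.00 + €70,769.7000 + €24,672.9969… = €444,922.70

€444,922.70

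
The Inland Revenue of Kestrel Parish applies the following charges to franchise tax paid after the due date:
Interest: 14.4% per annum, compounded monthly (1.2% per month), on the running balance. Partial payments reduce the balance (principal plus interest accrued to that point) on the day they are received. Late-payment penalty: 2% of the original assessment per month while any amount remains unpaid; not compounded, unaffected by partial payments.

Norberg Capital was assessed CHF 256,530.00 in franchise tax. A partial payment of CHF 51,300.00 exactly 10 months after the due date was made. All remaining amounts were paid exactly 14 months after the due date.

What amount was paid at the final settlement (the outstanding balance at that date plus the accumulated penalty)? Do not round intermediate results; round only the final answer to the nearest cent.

CHF 321,176.74

Balance at month 10: CHF 256,530.0000 × (1 + 0.012)^10 = CHF 289,030.2418…
After CHF 51,300.00 payment: CHF 289,030.2418… − CHF 51,300.00 = CHF 237,730.2418…
Balance at month 14: CHF 237,730.2418… × (1 + 0.012)^4 = CHF 249,348.3404…
Penalty: 14 × 2% × CHF 256,530.00 = CHF 71,828.40
Final settlement = outstanding balance + penalty = CHF 249,348.3404… + CHF 71,828.40 = CHF 321,176.74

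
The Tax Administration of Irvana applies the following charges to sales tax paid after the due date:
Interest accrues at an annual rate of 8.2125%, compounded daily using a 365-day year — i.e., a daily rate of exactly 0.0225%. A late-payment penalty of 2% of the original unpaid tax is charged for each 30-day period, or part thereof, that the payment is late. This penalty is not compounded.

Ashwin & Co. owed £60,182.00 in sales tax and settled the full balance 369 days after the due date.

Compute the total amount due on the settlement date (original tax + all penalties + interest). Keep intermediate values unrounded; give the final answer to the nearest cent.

Penalty periods: ⌈369/30⌉ = 13; penalty = 13 × 2% × £60,182.00 = £15,647.32
Interest: £60,182.00 × ((1 + 0.000225)^369 − 1) = £60,182.00 × 0.08655883… = £5,209.2832…
Total = £60,182.00 + £15,647.3200 + £5,209.2832… = £81,038.60

£81,038.60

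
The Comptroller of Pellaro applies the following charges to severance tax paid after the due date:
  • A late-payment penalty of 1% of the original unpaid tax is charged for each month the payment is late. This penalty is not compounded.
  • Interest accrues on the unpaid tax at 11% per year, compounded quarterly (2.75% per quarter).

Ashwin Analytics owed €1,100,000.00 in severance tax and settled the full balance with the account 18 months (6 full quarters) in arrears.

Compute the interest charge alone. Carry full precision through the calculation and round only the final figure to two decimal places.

Interest: €1,100,000.00 × ((1 + 0.0275)^6 − 1) = €1,100,000.00 × 0.1767684… = €194,445.1971…

€194,445.20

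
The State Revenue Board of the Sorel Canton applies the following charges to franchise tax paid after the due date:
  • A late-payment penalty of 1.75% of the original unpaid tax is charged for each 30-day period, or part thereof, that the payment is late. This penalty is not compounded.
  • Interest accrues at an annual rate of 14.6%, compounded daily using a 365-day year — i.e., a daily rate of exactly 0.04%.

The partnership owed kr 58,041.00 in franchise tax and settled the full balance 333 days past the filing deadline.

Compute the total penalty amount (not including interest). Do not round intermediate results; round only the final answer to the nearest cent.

kr 12,188.61

Penalty periods: ⌈333/30⌉ = 12; penalty = 12 × 1.75% × kr 58,041.00 = kr 12,188.61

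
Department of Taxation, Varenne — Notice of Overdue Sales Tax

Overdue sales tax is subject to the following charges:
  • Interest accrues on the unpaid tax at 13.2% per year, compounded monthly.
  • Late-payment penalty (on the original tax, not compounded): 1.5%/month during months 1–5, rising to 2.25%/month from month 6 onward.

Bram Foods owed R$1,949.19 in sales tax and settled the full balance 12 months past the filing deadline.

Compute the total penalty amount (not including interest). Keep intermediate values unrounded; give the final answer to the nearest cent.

R$453.19

Penalty, months 1–5: 5 × 1.5% × R$1,949.19 = R$146.19…
Penalty, months 6–12: 7 × 2.25% × R$1,949.19 = R$307.00…
Total penalty = R$146.19… + R$307.00… = R$453.19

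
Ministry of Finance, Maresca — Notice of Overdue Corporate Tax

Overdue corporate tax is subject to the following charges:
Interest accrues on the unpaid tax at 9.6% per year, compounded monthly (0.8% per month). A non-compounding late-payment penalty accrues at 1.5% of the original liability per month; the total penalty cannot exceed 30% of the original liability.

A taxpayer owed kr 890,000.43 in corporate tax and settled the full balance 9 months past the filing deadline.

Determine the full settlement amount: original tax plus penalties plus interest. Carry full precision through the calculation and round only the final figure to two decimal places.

kr 1,076,319.82

Penalty: 9 × 1.5% × kr 890,000.43 = kr 120,150.06… (below the 30% cap of kr 267,000.13…)
Interest: kr 890,000.43 × ((1 + 0.008)^9 − 1) = kr 890,000.43 × 0.0743475… = kr 66,169.3321…
Total = kr 890,000.43 + kr 120,150.0581… + kr 66,169.3321… = kr 1,076,319.82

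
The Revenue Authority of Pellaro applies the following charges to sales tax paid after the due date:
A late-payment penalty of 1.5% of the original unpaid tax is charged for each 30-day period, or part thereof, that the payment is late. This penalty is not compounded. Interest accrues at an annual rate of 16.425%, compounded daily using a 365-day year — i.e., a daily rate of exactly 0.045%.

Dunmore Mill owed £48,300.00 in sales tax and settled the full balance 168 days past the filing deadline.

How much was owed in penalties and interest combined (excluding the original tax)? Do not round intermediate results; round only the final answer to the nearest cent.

Penalty periods: ⌈168/30⌉ = 6; penalty = 6 × 1.5% × £48,300.00 = £4,347.00
Interest: £48,300.00 × ((1 + 0.00045)^168 − 1) = £48,300.00 × 0.07851274… = £3,792.1651…
Penalties + interest = £4,347.0000 + £3,792.1651… = £8,139.17

£8,139.17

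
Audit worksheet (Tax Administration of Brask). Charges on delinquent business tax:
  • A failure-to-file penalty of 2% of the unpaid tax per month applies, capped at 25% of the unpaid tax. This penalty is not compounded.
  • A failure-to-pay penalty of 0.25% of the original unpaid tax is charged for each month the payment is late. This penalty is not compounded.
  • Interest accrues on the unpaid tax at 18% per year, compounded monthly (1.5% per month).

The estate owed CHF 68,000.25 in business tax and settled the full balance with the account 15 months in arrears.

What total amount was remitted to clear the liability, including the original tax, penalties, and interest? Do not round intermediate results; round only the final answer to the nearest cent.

CHF 104,566.16

Failure-to-file: 15 × 2% × CHF 68,000.25 = CHF 20,400.08…, capped at 25% × CHF 68,000.25 = CHF 17,000.06…
Failure-to-pay penalty: 15 × 0.25% × CHF 68,000.25 = CHF 2,550.01…
Interest: CHF 68,000.25 × ((1 + 0.015)^15 − 1) = CHF 68,000.25 × 0.2502321… = CHF 17,015.8431…
Total = CHF 68,000.25 + CHF 19,550.0719… + CHF 17,015.8431… = CHF 104,566.16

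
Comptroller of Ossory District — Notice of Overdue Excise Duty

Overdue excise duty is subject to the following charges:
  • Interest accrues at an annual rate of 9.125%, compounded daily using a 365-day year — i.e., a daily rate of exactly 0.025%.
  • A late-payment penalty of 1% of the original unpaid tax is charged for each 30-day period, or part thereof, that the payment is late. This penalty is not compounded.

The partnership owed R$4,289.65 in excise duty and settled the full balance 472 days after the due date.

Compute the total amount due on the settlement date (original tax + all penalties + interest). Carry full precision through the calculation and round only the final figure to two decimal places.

Penalty periods: ⌈472/30⌉ = 16; penalty = 16 × 1% × R$4,289.65 = R$686.34…
Interest: R$4,289.65 × ((1 + 0.00025)^472 − 1) = R$4,289.65 × 0.12522752… = R$537.1822…
Total = R$4,289.65 + R$686.3440 + R$537.1822… = R$5,513.18

R$5,513.18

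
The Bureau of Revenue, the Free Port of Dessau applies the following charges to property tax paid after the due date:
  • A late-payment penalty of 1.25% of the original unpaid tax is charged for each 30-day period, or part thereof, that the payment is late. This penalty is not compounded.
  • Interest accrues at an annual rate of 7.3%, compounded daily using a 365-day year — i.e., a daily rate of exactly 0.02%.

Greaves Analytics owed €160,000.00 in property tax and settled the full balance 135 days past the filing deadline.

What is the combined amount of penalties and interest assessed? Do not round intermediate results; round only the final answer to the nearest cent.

Penalty periods: ⌈135/30⌉ = 5; penalty = 5 × 1.25% × €160,000.00 = €10,000.00
Interest: €160,000.00 × ((1 + 0.0002)^135 − 1) = €160,000.00 × 0.02736503… = €4,378.4047…
Penalties + interest = €10,000.0000 + €4,378.4047… = €14,378.40

€14,378.40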